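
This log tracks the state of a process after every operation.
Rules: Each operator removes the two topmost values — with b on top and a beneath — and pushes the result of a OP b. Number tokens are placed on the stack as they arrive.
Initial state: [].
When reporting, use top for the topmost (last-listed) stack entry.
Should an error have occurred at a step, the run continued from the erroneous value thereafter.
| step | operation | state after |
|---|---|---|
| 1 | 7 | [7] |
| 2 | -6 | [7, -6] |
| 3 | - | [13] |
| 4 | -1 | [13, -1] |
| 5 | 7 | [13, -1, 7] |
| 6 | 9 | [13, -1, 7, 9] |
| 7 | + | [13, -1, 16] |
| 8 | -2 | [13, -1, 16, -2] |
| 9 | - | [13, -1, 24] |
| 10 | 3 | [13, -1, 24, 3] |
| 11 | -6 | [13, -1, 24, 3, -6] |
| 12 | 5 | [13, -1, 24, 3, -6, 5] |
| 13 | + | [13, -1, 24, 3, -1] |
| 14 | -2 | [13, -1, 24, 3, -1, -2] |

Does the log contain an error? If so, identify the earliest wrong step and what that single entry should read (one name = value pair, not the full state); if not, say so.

step 9, top = 18

Step 1: push 7: top = 7 — same as recorded.
Step 2: push -6: top = -6 — in agreement.
Step 3: 7 - -6 = 13 — no discrepancy.
Step 4: push -1: top = -1 — confirmed correct.
Step 5: push 7: top = 7 — no discrepancy.
Step 6: push 9: top = 9 — confirmed correct.
Step 7: 7 + 9 = 16 — confirmed correct.
Step 8: push -2: top = -2 — checks out.
Step 9: 16 - -2 = 18 — this is not what the log shows.
The audit stops at step 9: the recorded entry is wrong and should be top = 18.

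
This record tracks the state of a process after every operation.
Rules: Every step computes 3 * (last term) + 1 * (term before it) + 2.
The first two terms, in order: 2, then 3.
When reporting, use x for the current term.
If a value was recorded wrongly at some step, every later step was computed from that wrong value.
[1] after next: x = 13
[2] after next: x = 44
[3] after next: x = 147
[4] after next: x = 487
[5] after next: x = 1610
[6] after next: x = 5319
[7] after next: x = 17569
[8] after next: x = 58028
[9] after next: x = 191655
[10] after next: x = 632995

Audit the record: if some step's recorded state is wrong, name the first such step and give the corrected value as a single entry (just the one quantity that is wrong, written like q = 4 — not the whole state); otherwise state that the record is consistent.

no error

step 1: x = 3*(3) + (1)*(2) + (2) = 13 -> consistent with the record
step 2: x = 3*(13) + (1)*(3) + (2) = 44 -> consistent with the record
step 3: x = 3*(44) + (1)*(13) + (2) = 147 -> checks out
step 4: x = 3*(147) + (1)*(44) + (2) = 487 -> confirmed correct
step 5: x = 3*(487) + (1)*(147) + (2) = 1610 -> consistent with the record
step 6: x = 3*(1610) + (1)*(487) + (2) = 5319 -> matches
step 7: x = 3*(5319) + (1)*(1610) + (2) = 17569 -> checks out
step 8: x = 3*(17569) + (1)*(5319) + (2) = 58028 -> exactly as logged
step 9: x = 3*(58028) + (1)*(17569) + (2) = 191655 -> in agreement
step 10: x = 3*(191655) + (1)*(58028) + (2) = 632995 -> agrees with the record
The recomputation confirms every line.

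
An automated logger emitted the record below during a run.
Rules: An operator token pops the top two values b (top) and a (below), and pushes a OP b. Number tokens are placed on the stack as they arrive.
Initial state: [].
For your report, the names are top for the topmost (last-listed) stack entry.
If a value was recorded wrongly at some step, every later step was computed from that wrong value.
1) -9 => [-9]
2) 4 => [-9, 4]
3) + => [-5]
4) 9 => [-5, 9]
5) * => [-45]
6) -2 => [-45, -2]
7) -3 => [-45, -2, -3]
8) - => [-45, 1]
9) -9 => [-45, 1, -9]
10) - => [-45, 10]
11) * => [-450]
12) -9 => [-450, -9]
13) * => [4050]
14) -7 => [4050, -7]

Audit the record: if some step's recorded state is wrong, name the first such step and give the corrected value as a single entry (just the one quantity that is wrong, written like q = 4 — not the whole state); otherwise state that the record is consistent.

no error

Step 1: push -9: top = -9 — exactly as logged.
Step 2: push 4: top = 4 — matches.
Step 3: -9 + 4 = -5 — agrees with the record.
Step 4: push 9: top = 9 — no discrepancy.
Step 5: -5 * 9 = -45 — exactly as logged.
Step 6: push -2: top = -2 — exactly as logged.
Step 7: push -3: top = -3 — verified.
Step 8: -2 - -3 = 1 — in agreement.
Step 9: push -9: top = -9 — matches.
Step 10: 1 - -9 = 10 — verified.
Step 11: -45 * 10 = -450 — matches.
Step 12: push -9: top = -9 — exactly as logged.
Step 13: -450 * -9 = 4050 — no discrepancy.
Step 14: push -7: top = -7 — no discrepancy.
Nothing is out of place; the run is error-free.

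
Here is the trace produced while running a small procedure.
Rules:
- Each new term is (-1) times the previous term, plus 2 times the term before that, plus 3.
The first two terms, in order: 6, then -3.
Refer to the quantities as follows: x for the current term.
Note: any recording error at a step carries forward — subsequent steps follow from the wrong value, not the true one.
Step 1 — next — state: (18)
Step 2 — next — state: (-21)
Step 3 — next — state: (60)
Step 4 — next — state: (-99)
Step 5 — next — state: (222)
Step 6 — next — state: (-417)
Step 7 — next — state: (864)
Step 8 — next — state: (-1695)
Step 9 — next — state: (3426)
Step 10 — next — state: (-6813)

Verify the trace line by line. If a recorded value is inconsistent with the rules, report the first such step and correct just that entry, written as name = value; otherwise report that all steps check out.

1. x = -1*(-3) + (2)*(6) + (3) = 18 (confirmed correct)
2. x = -1*(18) + (2)*(-3) + (3) = -21 (same as recorded)
3. x = -1*(-21) + (2)*(18) + (3) = 60 (checks out)
4. x = -1*(60) + (2)*(-21) + (3) = -99 (verified)
5. x = -1*(-99) + (2)*(60) + (3) = 222 (confirmed correct)
6. x = -1*(222) + (2)*(-99) + (3) = -417 (consistent with the trace)
7. x = -1*(-417) + (2)*(222) + (3) = 864 (consistent with the trace)
8. x = -1*(864) + (2)*(-417) + (3) = -1695 (checks out)
9. x = -1*(-1695) + (2)*(864) + (3) = 3426 (verified)
10. x = -1*(3426) + (2)*(-1695) + (3) = -6813 (in agreement)
All entries verified; no error found.

no error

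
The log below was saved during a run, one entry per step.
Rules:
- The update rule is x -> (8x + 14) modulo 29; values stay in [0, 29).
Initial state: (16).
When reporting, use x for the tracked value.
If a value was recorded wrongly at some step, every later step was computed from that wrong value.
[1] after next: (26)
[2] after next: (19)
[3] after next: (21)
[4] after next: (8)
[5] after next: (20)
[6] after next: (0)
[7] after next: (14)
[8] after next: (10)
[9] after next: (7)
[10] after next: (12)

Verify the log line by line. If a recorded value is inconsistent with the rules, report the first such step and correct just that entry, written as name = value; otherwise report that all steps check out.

no error

Recomputing the run from the initial state:
step 1: x = 26
step 2: x = 19
step 3: x = 21
step 4: x = 8
step 5: x = 20
step 6: x = 0
step 7: x = 14
step 8: x = 10
step 9: x = 7
step 10: x = 12
This matches the log at every step.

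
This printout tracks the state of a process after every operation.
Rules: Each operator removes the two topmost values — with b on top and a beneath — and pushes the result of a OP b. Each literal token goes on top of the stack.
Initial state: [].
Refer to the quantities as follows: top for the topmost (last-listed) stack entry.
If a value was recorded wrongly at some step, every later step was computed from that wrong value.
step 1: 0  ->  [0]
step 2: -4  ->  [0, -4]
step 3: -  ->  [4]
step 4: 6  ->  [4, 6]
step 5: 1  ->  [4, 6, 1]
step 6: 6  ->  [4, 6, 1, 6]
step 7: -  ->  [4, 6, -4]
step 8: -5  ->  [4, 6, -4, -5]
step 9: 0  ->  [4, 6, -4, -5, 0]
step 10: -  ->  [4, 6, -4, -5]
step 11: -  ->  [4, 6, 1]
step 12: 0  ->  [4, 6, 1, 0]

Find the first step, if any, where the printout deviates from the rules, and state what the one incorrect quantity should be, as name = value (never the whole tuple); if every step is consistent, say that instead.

1. push 0: top = 0 (matches)
2. push -4: top = -4 (no discrepancy)
3. 0 - -4 = 4 (agrees with the printout)
4. push 6: top = 6 (matches)
5. push 1: top = 1 (exactly as logged)
6. push 6: top = 6 (in agreement)
7. 1 - 6 = -5 (the printout has a different value)
First incorrect step: 7; the correct value is top = -5.

step 7, top = -5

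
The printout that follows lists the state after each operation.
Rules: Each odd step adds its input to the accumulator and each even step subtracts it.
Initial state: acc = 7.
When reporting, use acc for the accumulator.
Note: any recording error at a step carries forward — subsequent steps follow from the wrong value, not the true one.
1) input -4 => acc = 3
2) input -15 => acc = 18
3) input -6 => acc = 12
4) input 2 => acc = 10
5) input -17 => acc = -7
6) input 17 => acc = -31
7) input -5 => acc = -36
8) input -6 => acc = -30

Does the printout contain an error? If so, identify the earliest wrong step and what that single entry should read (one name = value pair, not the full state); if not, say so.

step 6, acc = -24

Recomputing the run from the initial state:
step 1: acc = 3
step 2: acc = 18
step 3: acc = 12
step 4: acc = 10
step 5: acc = -7
step 6: acc = -24
step 7: acc = -29
step 8: acc = -23
The first disagreement with the printout is at step 6, where the value should be acc = -24.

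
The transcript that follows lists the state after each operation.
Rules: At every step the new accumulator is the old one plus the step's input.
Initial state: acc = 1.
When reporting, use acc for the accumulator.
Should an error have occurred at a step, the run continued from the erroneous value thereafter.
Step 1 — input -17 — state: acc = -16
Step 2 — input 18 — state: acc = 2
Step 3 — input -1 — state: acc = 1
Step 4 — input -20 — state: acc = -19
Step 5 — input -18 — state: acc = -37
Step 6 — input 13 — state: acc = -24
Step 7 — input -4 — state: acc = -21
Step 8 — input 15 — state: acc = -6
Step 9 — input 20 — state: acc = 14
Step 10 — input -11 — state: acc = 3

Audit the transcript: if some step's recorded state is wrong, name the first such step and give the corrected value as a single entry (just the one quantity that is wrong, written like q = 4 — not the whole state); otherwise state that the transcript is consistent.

step 1: acc = 1 + -17 = -16 -> no discrepancy
step 2: acc = -16 + 18 = 2 -> verified
step 3: acc = 2 + -1 = 1 -> checks out
step 4: acc = 1 + -20 = -19 -> same as recorded
step 5: acc = -19 + -18 = -37 -> same as recorded
step 6: acc = -37 + 13 = -24 -> verified
step 7: acc = -24 + -4 = -28 -> first mismatch against the transcript
So the first discrepancy is step 7, where the right value is acc = -28.

step 7, acc = -28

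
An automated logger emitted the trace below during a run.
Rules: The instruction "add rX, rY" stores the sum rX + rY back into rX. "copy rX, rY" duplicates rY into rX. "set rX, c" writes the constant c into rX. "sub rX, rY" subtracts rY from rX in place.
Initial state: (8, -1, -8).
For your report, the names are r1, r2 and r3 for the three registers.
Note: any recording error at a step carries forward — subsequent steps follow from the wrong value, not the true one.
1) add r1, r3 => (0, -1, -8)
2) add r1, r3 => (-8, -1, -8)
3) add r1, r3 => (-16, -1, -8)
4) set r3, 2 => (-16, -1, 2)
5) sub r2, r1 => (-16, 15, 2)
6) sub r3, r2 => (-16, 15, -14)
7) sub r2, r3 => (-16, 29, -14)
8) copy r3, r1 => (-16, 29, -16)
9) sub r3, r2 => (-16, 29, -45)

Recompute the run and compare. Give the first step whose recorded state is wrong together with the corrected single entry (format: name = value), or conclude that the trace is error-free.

step 6, r3 = -13

1. r1 = 8 + -8 = 0 (confirmed correct)
2. r1 = 0 + -8 = -8 (exactly as logged)
3. r1 = -8 + -8 = -16 (checks out)
4. r3 = 2 (no discrepancy)
5. r2 = -1 - -16 = 15 (checks out)
6. r3 = 2 - 15 = -13 (first mismatch against the trace)
That makes step 6 the first incorrect line — r3 = -13 is what it should show.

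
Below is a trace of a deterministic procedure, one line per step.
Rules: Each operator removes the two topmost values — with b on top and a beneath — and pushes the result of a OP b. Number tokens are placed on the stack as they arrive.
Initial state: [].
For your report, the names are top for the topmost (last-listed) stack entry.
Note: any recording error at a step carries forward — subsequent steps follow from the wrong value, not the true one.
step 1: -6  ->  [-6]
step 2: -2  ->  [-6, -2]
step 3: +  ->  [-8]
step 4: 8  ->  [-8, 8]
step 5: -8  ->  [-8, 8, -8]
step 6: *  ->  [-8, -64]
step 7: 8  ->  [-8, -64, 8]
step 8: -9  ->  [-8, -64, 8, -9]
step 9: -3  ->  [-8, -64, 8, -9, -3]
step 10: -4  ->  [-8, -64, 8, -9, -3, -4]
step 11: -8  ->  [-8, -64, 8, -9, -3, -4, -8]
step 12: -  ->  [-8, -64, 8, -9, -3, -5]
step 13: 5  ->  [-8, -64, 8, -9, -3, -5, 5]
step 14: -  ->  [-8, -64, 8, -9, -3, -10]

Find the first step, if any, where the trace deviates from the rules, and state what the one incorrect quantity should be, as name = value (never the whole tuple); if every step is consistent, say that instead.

Recomputing the run from the initial state:
step 1: [-6]
step 2: [-6, -2]
step 3: [-8]
step 4: [-8, 8]
step 5: [-8, 8, -8]
step 6: [-8, -64]
step 7: [-8, -64, 8]
step 8: [-8, -64, 8, -9]
step 9: [-8, -64, 8, -9, -3]
step 10: [-8, -64, 8, -9, -3, -4]
step 11: [-8, -64, 8, -9, -3, -4, -8]
step 12: [-8, -64, 8, -9, -3, 4]
step 13: [-8, -64, 8, -9, -3, 4, 5]
step 14: [-8, -64, 8, -9, -3, -1]
The first disagreement with the trace is at step 12, where the value should be top = 4.

step 12, top = 4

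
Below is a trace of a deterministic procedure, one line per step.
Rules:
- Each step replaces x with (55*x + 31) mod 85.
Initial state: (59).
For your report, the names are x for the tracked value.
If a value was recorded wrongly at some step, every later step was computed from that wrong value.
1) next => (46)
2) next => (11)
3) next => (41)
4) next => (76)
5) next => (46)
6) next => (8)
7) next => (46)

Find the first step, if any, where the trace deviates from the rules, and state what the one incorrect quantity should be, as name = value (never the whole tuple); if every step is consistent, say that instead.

step 6, x = 11

Recomputing the run from the initial state:
step 1: x = 46
step 2: x = 11
step 3: x = 41
step 4: x = 76
step 5: x = 46
step 6: x = 11
step 7: x = 41
The first disagreement with the trace is at step 6, where the value should be x = 11.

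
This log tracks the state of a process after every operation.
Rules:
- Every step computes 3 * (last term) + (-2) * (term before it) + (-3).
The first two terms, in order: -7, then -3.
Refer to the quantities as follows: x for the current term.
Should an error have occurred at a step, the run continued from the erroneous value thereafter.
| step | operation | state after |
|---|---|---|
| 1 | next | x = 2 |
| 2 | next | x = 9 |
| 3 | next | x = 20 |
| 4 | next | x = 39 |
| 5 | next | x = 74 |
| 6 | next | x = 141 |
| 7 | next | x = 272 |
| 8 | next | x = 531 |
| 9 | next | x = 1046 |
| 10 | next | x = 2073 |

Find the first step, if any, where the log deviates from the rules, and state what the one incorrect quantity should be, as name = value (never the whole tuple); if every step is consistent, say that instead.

step 1: x = 3*(-3) + (-2)*(-7) + (-3) = 2 -> same as recorded
step 2: x = 3*(2) + (-2)*(-3) + (-3) = 9 -> verified
step 3: x = 3*(9) + (-2)*(2) + (-3) = 20 -> same as recorded
step 4: x = 3*(20) + (-2)*(9) + (-3) = 39 -> checks out
step 5: x = 3*(39) + (-2)*(20) + (-3) = 74 -> in agreement
step 6: x = 3*(74) + (-2)*(39) + (-3) = 141 -> exactly as logged
step 7: x = 3*(141) + (-2)*(74) + (-3) = 272 -> consistent with the log
step 8: x = 3*(272) + (-2)*(141) + (-3) = 531 -> consistent with the log
step 9: x = 3*(531) + (-2)*(272) + (-3) = 1046 -> exactly as logged
step 10: x = 3*(1046) + (-2)*(531) + (-3) = 2073 -> checks out
The whole run recomputes cleanly — no discrepancies.

no error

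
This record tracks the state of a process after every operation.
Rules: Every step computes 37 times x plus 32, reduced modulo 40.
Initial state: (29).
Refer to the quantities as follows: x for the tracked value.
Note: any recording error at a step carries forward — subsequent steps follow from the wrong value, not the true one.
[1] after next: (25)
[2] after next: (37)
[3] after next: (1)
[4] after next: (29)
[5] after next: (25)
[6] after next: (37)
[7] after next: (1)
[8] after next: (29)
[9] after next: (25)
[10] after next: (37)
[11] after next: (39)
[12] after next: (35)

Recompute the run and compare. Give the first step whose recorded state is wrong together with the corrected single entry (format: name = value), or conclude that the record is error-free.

step 1: x = (37*29 + 32) mod 40 = 25 -> exactly as logged
step 2: x = (37*25 + 32) mod 40 = 37 -> exactly as logged
step 3: x = (37*37 + 32) mod 40 = 1 -> matches
step 4: x = (37*1 + 32) mod 40 = 29 -> agrees with the record
step 5: x = (37*29 + 32) mod 40 = 25 -> consistent with the record
step 6: x = (37*25 + 32) mod 40 = 37 -> exactly as logged
step 7: x = (37*37 + 32) mod 40 = 1 -> verified
step 8: x = (37*1 + 32) mod 40 = 29 -> no discrepancy
step 9: x = (37*29 + 32) mod 40 = 25 -> matches
step 10: x = (37*25 + 32) mod 40 = 37 -> exactly as logged
step 11: x = (37*37 + 32) mod 40 = 1 -> not what was recorded
That makes step 11 the first incorrect line — x = 1 is what it should show.

step 11, x = 1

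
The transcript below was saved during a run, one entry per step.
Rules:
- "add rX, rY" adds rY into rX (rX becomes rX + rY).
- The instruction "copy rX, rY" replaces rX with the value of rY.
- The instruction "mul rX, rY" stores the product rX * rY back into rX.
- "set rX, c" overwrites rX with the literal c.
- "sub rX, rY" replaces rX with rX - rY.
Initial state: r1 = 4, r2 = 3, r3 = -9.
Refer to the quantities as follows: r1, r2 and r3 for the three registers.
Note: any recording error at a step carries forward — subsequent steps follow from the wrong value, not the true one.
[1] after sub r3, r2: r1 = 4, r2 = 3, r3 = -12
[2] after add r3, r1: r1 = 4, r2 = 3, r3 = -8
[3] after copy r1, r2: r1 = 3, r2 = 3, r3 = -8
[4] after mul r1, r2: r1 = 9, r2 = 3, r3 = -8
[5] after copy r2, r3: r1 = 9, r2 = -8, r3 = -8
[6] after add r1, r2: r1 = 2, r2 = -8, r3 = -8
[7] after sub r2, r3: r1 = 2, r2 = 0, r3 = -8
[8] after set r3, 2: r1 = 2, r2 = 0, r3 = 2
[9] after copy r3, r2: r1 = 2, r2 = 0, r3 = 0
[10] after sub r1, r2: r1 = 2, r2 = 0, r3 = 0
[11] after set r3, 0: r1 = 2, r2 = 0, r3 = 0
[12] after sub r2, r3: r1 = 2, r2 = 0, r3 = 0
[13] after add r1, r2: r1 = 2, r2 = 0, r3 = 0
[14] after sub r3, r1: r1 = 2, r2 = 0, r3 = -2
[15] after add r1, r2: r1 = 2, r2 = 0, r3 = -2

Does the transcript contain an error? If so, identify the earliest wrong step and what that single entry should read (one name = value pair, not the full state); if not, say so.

1. r3 = -9 - 3 = -12 (no discrepancy)
2. r3 = -12 + 4 = -8 (matches)
3. r1 = 3 (matches)
4. r1 = 3 * 3 = 9 (checks out)
5. r2 = -8 (verified)
6. r1 = 9 + -8 = 1 (the recorded entry deviates here)
Step 6 is the first one off; corrected, r1 = 1.

step 6, r1 = 1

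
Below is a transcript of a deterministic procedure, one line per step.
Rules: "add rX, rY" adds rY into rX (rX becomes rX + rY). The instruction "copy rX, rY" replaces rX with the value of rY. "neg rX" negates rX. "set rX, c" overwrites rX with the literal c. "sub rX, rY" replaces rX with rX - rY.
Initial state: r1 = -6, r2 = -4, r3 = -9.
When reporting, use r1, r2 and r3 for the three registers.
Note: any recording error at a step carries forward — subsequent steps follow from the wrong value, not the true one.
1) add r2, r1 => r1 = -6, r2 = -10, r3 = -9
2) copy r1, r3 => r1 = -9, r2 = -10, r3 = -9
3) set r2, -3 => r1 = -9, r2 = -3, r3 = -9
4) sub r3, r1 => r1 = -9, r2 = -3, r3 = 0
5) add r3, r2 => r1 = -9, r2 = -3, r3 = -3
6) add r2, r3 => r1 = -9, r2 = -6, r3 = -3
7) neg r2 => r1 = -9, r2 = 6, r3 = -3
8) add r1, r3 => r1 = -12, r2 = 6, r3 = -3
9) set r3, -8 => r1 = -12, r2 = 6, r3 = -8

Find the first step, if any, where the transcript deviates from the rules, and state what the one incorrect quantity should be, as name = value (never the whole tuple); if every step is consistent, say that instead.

Step 1: r2 = -4 + -6 = -10 — consistent with the transcript.
Step 2: r1 = -9 — agrees with the transcript.
Step 3: r2 = -3 — no discrepancy.
Step 4: r3 = -9 - -9 = 0 — no discrepancy.
Step 5: r3 = 0 + -3 = -3 — verified.
Step 6: r2 = -3 + -3 = -6 — same as recorded.
Step 7: r2 = -(-6) = 6 — checks out.
Step 8: r1 = -9 + -3 = -12 — consistent with the transcript.
Step 9: r3 = -8 — no discrepancy.
Nothing is out of place; the run is error-free.

no error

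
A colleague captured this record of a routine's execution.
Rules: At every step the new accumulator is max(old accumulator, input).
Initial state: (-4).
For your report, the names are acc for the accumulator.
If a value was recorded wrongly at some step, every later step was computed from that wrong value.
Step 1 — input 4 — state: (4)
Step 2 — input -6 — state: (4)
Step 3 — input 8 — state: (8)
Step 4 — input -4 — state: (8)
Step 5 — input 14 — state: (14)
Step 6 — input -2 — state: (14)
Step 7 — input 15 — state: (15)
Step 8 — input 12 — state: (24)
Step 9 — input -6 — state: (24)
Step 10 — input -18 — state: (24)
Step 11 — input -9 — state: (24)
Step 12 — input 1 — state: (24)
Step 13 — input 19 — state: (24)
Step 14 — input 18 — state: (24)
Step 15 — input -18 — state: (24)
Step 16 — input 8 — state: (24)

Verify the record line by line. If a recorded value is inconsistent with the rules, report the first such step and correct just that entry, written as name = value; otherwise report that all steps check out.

step 8, acc = 15

1. acc = max(-4, 4) = 4 (confirmed correct)
2. acc = max(4, -6) = 4 (verified)
3. acc = max(4, 8) = 8 (verified)
4. acc = max(8, -4) = 8 (no discrepancy)
5. acc = max(8, 14) = 14 (agrees with the record)
6. acc = max(14, -2) = 14 (matches)
7. acc = max(14, 15) = 15 (in agreement)
8. acc = max(15, 12) = 15 (this is not what the record shows)
Step 8 is the first one off; corrected, acc = 15.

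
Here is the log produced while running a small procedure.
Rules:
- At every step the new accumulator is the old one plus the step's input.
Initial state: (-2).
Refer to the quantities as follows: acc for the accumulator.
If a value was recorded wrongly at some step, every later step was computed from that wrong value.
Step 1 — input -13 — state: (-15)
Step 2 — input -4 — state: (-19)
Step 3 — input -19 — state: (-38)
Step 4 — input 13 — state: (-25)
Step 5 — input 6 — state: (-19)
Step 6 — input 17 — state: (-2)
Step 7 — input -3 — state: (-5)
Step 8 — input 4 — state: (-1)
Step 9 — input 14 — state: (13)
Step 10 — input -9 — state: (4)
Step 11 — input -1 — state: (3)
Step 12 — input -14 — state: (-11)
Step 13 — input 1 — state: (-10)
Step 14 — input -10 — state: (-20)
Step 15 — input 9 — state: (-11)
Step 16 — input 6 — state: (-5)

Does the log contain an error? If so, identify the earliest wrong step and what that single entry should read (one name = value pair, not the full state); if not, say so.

no error

1. acc = -2 + -13 = -15 (checks out)
2. acc = -15 + -4 = -19 (checks out)
3. acc = -19 + -19 = -38 (exactly as logged)
4. acc = -38 + 13 = -25 (verified)
5. acc = -25 + 6 = -19 (exactly as logged)
6. acc = -19 + 17 = -2 (confirmed correct)
7. acc = -2 + -3 = -5 (same as recorded)
8. acc = -5 + 4 = -1 (consistent with the log)
9. acc = -1 + 14 = 13 (agrees with the log)
10. acc = 13 + -9 = 4 (exactly as logged)
11. acc = 4 + -1 = 3 (verified)
12. acc = 3 + -14 = -11 (same as recorded)
13. acc = -11 + 1 = -10 (same as recorded)
14. acc = -10 + -10 = -20 (exactly as logged)
15. acc = -20 + 9 = -11 (consistent with the log)
16. acc = -11 + 6 = -5 (consistent with the log)
All steps check out; nothing to correct.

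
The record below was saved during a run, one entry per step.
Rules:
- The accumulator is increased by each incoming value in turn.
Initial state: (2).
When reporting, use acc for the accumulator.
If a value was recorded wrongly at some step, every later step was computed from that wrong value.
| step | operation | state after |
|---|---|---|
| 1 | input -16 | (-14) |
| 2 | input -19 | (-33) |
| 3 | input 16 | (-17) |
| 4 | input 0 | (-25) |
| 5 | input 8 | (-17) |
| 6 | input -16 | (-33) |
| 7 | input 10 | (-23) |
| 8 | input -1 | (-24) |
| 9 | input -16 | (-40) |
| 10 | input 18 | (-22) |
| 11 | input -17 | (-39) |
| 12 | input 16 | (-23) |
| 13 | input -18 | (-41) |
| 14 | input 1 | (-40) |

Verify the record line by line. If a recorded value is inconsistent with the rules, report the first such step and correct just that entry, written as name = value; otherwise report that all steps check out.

Recomputing the run from the initial state:
step 1: acc = -14
step 2: acc = -33
step 3: acc = -17
step 4: acc = -17
step 5: acc = -9
step 6: acc = -25
step 7: acc = -15
step 8: acc = -16
step 9: acc = -32
step 10: acc = -14
step 11: acc = -31
step 12: acc = -15
step 13: acc = -33
step 14: acc = -32
The first disagreement with the record is at step 4, where the value should be acc = -17.

step 4, acc = -17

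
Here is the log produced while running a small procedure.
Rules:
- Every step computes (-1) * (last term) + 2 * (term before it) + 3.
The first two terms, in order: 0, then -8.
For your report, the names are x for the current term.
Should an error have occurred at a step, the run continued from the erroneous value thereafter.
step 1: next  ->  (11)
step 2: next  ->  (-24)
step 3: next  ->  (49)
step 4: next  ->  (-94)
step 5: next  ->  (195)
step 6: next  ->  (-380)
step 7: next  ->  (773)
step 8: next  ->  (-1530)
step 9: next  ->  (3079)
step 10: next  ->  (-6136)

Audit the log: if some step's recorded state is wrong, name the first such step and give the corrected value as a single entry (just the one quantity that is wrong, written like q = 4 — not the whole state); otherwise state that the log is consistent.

1. x = -1*(-8) + (2)*(0) + (3) = 11 (verified)
2. x = -1*(11) + (2)*(-8) + (3) = -24 (in agreement)
3. x = -1*(-24) + (2)*(11) + (3) = 49 (same as recorded)
4. x = -1*(49) + (2)*(-24) + (3) = -94 (agrees with the log)
5. x = -1*(-94) + (2)*(49) + (3) = 195 (same as recorded)
6. x = -1*(195) + (2)*(-94) + (3) = -380 (agrees with the log)
7. x = -1*(-380) + (2)*(195) + (3) = 773 (exactly as logged)
8. x = -1*(773) + (2)*(-380) + (3) = -1530 (in agreement)
9. x = -1*(-1530) + (2)*(773) + (3) = 3079 (confirmed correct)
10. x = -1*(3079) + (2)*(-1530) + (3) = -6136 (confirmed correct)
All steps check out; nothing to correct.

no error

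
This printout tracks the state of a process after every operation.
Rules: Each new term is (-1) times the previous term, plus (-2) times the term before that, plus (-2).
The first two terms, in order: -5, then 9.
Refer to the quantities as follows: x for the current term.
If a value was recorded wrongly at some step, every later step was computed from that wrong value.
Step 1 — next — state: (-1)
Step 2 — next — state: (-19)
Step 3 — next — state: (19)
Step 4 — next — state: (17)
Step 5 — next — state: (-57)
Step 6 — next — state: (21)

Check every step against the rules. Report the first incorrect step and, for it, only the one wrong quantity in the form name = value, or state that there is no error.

no error

Step 1: x = -1*(9) + (-2)*(-5) + (-2) = -1 — exactly as logged.
Step 2: x = -1*(-1) + (-2)*(9) + (-2) = -19 — confirmed correct.
Step 3: x = -1*(-19) + (-2)*(-1) + (-2) = 19 — same as recorded.
Step 4: x = -1*(19) + (-2)*(-19) + (-2) = 17 — same as recorded.
Step 5: x = -1*(17) + (-2)*(19) + (-2) = -57 — same as recorded.
Step 6: x = -1*(-57) + (-2)*(17) + (-2) = 21 — exactly as logged.
Nothing is out of place; the run is error-free.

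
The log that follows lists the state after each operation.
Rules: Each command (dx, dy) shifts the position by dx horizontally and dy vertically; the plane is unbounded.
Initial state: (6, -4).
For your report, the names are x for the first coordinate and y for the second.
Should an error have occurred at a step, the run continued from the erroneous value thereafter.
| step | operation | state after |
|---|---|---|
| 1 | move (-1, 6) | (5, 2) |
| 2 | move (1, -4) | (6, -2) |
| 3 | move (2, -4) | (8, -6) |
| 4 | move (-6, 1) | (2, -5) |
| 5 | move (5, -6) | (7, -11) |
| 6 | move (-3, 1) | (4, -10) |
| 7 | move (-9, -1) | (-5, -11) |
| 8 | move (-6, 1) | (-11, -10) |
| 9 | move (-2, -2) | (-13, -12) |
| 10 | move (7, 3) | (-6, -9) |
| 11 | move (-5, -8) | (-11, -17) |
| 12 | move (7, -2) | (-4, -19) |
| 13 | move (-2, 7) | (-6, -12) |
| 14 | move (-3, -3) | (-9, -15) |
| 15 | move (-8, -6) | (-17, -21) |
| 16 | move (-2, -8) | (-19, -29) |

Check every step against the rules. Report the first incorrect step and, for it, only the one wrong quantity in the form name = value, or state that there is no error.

no error

Recomputing the run from the initial state:
step 1: x = 5, y = 2
step 2: x = 6, y = -2
step 3: x = 8, y = -6
step 4: x = 2, y = -5
step 5: x = 7, y = -11
step 6: x = 4, y = -10
step 7: x = -5, y = -11
step 8: x = -11, y = -10
step 9: x = -13, y = -12
step 10: x = -6, y = -9
step 11: x = -11, y = -17
step 12: x = -4, y = -19
step 13: x = -6, y = -12
step 14: x = -9, y = -15
step 15: x = -17, y = -21
step 16: x = -19, y = -29
This matches the log at every step.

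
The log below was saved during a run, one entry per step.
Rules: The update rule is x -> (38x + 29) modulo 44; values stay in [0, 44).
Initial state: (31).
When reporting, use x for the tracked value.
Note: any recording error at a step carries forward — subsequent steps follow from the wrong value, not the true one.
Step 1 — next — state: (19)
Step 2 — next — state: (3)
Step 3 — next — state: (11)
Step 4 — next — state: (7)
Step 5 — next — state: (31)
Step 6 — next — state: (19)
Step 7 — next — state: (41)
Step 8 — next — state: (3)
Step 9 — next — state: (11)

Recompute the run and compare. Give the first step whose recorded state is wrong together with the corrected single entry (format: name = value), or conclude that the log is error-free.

Step 1: x = (38*31 + 29) mod 44 = 19 — checks out.
Step 2: x = (38*19 + 29) mod 44 = 3 — agrees with the log.
Step 3: x = (38*3 + 29) mod 44 = 11 — agrees with the log.
Step 4: x = (38*11 + 29) mod 44 = 7 — consistent with the log.
Step 5: x = (38*7 + 29) mod 44 = 31 — exactly as logged.
Step 6: x = (38*31 + 29) mod 44 = 19 — matches.
Step 7: x = (38*19 + 29) mod 44 = 3 — the log disagrees here.
That makes step 7 the first incorrect line — x = 3 is what it should show.

step 7, x = 3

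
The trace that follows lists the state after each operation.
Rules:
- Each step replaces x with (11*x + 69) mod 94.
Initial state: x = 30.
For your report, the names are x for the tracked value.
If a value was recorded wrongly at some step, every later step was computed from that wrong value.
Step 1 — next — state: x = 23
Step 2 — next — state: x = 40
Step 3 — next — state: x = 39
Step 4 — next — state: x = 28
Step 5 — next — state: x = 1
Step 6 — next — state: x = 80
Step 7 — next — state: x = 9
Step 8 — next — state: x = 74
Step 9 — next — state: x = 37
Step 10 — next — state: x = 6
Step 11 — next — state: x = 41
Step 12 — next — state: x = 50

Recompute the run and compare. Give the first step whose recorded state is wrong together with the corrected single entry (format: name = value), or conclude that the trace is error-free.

Step 1: x = (11*30 + 69) mod 94 = 23 — agrees with the trace.
Step 2: x = (11*23 + 69) mod 94 = 40 — agrees with the trace.
Step 3: x = (11*40 + 69) mod 94 = 39 — no discrepancy.
Step 4: x = (11*39 + 69) mod 94 = 28 — checks out.
Step 5: x = (11*28 + 69) mod 94 = 1 — agrees with the trace.
Step 6: x = (11*1 + 69) mod 94 = 80 — agrees with the trace.
Step 7: x = (11*80 + 69) mod 94 = 9 — exactly as logged.
Step 8: x = (11*9 + 69) mod 94 = 74 — agrees with the trace.
Step 9: x = (11*74 + 69) mod 94 = 37 — consistent with the trace.
Step 10: x = (11*37 + 69) mod 94 = 6 — exactly as logged.
Step 11: x = (11*6 + 69) mod 94 = 41 — verified.
Step 12: x = (11*41 + 69) mod 94 = 50 — same as recorded.
Nothing is out of place; the run is error-free.

no error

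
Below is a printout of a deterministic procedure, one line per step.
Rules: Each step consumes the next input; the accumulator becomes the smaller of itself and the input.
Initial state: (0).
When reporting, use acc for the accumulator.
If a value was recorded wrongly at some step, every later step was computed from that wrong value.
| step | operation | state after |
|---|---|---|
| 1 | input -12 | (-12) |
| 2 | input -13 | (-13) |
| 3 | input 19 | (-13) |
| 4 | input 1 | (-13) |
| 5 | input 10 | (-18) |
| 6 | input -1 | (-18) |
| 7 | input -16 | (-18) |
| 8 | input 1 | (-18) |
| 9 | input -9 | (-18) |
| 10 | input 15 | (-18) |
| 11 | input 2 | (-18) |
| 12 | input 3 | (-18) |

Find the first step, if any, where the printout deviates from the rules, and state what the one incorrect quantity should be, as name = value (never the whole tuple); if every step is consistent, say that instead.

step 5, acc = -13

Recomputing the run from the initial state:
step 1: acc = -12
step 2: acc = -13
step 3: acc = -13
step 4: acc = -13
step 5: acc = -13
step 6: acc = -13
step 7: acc = -16
step 8: acc = -16
step 9: acc = -16
step 10: acc = -16
step 11: acc = -16
step 12: acc = -16
The first disagreement with the printout is at step 5, where the value should be acc = -13.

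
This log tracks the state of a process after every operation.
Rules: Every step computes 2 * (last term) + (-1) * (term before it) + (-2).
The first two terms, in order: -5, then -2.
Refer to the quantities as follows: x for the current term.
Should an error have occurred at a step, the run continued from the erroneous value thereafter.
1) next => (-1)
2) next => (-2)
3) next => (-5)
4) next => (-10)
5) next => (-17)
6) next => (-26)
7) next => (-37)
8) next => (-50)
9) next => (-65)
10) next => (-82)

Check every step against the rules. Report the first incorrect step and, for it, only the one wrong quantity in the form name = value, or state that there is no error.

step 1: x = 2*(-2) + (-1)*(-5) + (-2) = -1 -> matches
step 2: x = 2*(-1) + (-1)*(-2) + (-2) = -2 -> matches
step 3: x = 2*(-2) + (-1)*(-1) + (-2) = -5 -> exactly as logged
step 4: x = 2*(-5) + (-1)*(-2) + (-2) = -10 -> verified
step 5: x = 2*(-10) + (-1)*(-5) + (-2) = -17 -> same as recorded
step 6: x = 2*(-17) + (-1)*(-10) + (-2) = -26 -> in agreement
step 7: x = 2*(-26) + (-1)*(-17) + (-2) = -37 -> agrees with the log
step 8: x = 2*(-37) + (-1)*(-26) + (-2) = -50 -> verified
step 9: x = 2*(-50) + (-1)*(-37) + (-2) = -65 -> consistent with the log
step 10: x = 2*(-65) + (-1)*(-50) + (-2) = -82 -> verified
Each recorded entry agrees with the recomputation.

no error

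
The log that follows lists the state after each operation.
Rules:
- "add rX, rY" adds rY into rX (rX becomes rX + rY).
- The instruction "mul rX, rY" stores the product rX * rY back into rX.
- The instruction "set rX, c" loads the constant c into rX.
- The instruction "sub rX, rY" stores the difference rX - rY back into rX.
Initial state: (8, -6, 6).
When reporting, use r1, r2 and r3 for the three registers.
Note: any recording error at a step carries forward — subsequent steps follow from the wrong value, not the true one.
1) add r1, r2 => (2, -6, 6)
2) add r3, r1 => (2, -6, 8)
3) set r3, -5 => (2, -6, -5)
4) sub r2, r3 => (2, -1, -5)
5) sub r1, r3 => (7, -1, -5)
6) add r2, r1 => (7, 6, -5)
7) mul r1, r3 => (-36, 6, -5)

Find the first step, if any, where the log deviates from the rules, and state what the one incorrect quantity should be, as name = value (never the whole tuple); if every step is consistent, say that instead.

Recomputing the run from the initial state:
step 1: r1 = 2, r2 = -6, r3 = 6
step 2: r1 = 2, r2 = -6, r3 = 8
step 3: r1 = 2, r2 = -6, r3 = -5
step 4: r1 = 2, r2 = -1, r3 = -5
step 5: r1 = 7, r2 = -1, r3 = -5
step 6: r1 = 7, r2 = 6, r3 = -5
step 7: r1 = -35, r2 = 6, r3 = -5
The first disagreement with the log is at step 7, where the value should be r1 = -35.

step 7, r1 = -35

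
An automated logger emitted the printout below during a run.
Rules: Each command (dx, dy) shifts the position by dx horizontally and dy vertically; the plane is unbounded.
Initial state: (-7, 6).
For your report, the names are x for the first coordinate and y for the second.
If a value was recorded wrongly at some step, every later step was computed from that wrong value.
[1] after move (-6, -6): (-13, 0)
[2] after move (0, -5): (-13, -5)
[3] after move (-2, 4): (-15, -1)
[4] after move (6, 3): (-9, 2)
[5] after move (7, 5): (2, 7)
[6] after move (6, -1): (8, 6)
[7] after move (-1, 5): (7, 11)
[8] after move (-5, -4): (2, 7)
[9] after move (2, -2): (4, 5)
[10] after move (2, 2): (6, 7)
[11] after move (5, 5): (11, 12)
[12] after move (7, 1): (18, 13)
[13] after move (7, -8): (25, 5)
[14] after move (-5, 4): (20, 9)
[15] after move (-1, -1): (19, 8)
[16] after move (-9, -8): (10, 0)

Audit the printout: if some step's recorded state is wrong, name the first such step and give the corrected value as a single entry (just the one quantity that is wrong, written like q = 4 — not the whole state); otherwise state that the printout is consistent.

Recomputing the run from the initial state:
step 1: x = -13, y = 0
step 2: x = -13, y = -5
step 3: x = -15, y = -1
step 4: x = -9, y = 2
step 5: x = -2, y = 7
step 6: x = 4, y = 6
step 7: x = 3, y = 11
step 8: x = -2, y = 7
step 9: x = 0, y = 5
step 10: x = 2, y = 7
step 11: x = 7, y = 12
step 12: x = 14, y = 13
step 13: x = 21, y = 5
step 14: x = 16, y = 9
step 15: x = 15, y = 8
step 16: x = 6, y = 0
The first disagreement with the printout is at step 5, where the value should be x = -2.

step 5, x = -2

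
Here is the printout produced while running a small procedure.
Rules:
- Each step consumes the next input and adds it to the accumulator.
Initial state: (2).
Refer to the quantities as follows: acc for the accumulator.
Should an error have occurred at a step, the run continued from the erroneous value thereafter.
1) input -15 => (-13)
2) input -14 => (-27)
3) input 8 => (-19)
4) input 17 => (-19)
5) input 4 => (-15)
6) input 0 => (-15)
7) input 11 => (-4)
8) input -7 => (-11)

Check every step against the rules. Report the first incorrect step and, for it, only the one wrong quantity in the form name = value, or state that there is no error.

step 4, acc = -2

Step 1: acc = 2 + -15 = -13 — checks out.
Step 2: acc = -13 + -14 = -27 — verified.
Step 3: acc = -27 + 8 = -19 — agrees with the printout.
Step 4: acc = -19 + 17 = -2 — this is not what the printout shows.
That makes step 4 the first incorrect line — acc = -2 is what it should show.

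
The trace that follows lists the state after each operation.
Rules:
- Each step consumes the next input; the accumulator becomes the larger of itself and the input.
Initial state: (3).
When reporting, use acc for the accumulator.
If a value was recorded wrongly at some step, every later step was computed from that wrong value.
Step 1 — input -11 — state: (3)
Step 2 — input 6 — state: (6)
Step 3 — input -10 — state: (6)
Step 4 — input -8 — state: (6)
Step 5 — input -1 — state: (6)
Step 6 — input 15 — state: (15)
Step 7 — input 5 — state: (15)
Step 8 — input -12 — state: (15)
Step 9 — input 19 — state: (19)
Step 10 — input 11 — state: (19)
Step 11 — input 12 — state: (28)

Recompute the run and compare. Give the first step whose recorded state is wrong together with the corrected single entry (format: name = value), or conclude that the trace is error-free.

step 11, acc = 19

Step 1: acc = max(3, -11) = 3 — matches.
Step 2: acc = max(3, 6) = 6 — same as recorded.
Step 3: acc = max(6, -10) = 6 — in agreement.
Step 4: acc = max(6, -8) = 6 — confirmed correct.
Step 5: acc = max(6, -1) = 6 — in agreement.
Step 6: acc = max(6, 15) = 15 — checks out.
Step 7: acc = max(15, 5) = 15 — verified.
Step 8: acc = max(15, -12) = 15 — confirmed correct.
Step 9: acc = max(15, 19) = 19 — verified.
Step 10: acc = max(19, 11) = 19 — in agreement.
Step 11: acc = max(19, 12) = 19 — the entry is off here.
Step 11 is the first one off; corrected, acc = 19.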